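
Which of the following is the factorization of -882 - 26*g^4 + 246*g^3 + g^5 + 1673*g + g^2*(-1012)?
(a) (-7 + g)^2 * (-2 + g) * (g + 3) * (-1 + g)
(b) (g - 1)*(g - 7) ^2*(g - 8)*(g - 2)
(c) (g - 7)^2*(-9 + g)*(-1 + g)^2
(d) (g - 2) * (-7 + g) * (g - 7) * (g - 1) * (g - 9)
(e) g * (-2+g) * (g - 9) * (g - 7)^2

We need to factor -882 - 26*g^4 + 246*g^3 + g^5 + 1673*g + g^2*(-1012).
The factored form is (g - 2) * (-7 + g) * (g - 7) * (g - 1) * (g - 9).
d) (g - 2) * (-7 + g) * (g - 7) * (g - 1) * (g - 9)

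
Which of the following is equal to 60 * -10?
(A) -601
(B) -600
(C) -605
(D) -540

60 * -10 = -600
B) -600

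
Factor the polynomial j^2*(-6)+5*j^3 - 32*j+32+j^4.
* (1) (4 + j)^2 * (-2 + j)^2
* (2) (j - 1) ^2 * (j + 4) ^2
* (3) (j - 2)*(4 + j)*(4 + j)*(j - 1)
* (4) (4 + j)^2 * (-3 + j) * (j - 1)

We need to factor j^2*(-6)+5*j^3 - 32*j+32+j^4.
The factored form is (j - 2)*(4 + j)*(4 + j)*(j - 1).
3) (j - 2)*(4 + j)*(4 + j)*(j - 1)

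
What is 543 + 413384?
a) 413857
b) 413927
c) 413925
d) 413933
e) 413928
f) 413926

543 + 413384 = 413927
b) 413927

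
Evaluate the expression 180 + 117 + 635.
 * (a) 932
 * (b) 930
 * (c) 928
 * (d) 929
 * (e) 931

First: 180 + 117 = 297
Then: 297 + 635 = 932
a) 932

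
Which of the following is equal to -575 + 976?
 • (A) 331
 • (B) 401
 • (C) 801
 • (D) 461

-575 + 976 = 401
B) 401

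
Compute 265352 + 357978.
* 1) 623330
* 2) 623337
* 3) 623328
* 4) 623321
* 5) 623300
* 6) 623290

265352 + 357978 = 623330
1) 623330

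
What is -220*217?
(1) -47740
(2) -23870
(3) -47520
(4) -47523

-220 * 217 = -47740
1) -47740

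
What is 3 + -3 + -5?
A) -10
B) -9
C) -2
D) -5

First: 3 + -3 = 0
Then: 0 + -5 = -5
D) -5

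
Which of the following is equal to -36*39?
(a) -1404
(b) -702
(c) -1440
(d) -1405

-36 * 39 = -1404
a) -1404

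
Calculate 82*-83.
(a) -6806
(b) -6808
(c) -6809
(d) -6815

82 * -83 = -6806
a) -6806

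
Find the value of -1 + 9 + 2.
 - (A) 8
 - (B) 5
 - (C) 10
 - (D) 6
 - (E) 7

First: -1 + 9 = 8
Then: 8 + 2 = 10
C) 10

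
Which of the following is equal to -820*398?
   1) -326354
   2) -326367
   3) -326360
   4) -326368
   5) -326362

-820 * 398 = -326360
3) -326360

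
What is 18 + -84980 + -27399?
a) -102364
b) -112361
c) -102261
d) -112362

First: 18 + -84980 = -84962
Then: -84962 + -27399 = -112361
b) -112361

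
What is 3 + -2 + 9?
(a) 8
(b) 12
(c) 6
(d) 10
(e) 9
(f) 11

First: 3 + -2 = 1
Then: 1 + 9 = 10
d) 10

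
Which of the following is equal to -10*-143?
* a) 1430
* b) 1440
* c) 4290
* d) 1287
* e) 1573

-10 * -143 = 1430
a) 1430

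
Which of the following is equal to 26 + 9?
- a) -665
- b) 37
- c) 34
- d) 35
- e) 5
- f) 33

26 + 9 = 35
d) 35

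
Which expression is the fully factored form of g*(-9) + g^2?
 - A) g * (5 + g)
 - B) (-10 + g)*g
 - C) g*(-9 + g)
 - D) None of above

We need to factor g*(-9) + g^2.
The factored form is g*(-9 + g).
C) g*(-9 + g)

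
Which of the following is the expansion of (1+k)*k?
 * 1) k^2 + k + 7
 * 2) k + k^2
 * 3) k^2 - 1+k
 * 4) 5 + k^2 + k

Expanding (1+k)*k:
= k + k^2
2) k + k^2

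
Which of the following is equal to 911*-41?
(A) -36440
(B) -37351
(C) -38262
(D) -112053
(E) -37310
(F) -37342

911 * -41 = -37351
B) -37351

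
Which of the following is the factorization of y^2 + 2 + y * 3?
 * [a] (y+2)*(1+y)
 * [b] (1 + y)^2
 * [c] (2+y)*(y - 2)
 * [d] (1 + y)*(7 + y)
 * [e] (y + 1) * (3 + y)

We need to factor y^2 + 2 + y * 3.
The factored form is (y+2)*(1+y).
a) (y+2)*(1+y)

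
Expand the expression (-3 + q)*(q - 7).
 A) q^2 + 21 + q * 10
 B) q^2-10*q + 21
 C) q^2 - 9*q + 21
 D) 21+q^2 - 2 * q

Expanding (-3 + q)*(q - 7):
= q^2-10*q + 21
B) q^2-10*q + 21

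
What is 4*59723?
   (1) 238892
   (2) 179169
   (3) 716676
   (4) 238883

4 * 59723 = 238892
1) 238892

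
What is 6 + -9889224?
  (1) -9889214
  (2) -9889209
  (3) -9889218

6 + -9889224 = -9889218
3) -9889218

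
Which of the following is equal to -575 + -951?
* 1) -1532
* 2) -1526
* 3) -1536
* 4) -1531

-575 + -951 = -1526
2) -1526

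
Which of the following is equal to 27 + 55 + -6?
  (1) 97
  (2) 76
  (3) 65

First: 27 + 55 = 82
Then: 82 + -6 = 76
2) 76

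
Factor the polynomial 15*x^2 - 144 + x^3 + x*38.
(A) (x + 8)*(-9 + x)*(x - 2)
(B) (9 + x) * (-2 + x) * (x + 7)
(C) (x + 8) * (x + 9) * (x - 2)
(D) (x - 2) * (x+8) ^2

We need to factor 15*x^2 - 144 + x^3 + x*38.
The factored form is (x + 8) * (x + 9) * (x - 2).
C) (x + 8) * (x + 9) * (x - 2)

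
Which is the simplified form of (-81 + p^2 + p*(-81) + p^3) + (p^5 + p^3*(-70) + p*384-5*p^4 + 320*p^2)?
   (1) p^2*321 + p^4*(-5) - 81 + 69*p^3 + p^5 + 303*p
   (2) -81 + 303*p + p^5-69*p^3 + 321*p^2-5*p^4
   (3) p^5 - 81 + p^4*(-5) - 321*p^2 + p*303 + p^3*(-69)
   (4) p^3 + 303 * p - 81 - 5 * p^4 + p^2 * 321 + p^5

Adding the polynomials and combining like terms:
(-81 + p^2 + p*(-81) + p^3) + (p^5 + p^3*(-70) + p*384 - 5*p^4 + 320*p^2)
= -81 + 303*p + p^5-69*p^3 + 321*p^2-5*p^4
2) -81 + 303*p + p^5-69*p^3 + 321*p^2-5*p^4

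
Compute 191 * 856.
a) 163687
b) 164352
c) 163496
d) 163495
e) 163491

191 * 856 = 163496
c) 163496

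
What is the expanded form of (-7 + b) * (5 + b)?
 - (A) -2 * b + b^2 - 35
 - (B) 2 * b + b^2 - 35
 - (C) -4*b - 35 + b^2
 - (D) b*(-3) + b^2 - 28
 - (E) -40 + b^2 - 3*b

Expanding (-7 + b) * (5 + b):
= -2 * b + b^2 - 35
A) -2 * b + b^2 - 35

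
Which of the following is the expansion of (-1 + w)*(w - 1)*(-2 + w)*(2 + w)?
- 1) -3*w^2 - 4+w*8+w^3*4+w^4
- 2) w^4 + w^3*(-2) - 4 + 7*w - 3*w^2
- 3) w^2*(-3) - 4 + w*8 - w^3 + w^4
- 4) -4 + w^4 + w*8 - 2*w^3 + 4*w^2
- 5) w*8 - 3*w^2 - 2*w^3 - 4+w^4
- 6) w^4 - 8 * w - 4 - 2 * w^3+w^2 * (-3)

Expanding (-1 + w)*(w - 1)*(-2 + w)*(2 + w):
= w*8 - 3*w^2 - 2*w^3 - 4+w^4
5) w*8 - 3*w^2 - 2*w^3 - 4+w^4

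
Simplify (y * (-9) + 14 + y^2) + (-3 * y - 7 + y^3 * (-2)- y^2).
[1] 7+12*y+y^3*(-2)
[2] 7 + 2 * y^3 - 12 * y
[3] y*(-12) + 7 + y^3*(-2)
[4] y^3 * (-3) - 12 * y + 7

Adding the polynomials and combining like terms:
(y*(-9) + 14 + y^2) + (-3*y - 7 + y^3*(-2) - y^2)
= y*(-12) + 7 + y^3*(-2)
3) y*(-12) + 7 + y^3*(-2)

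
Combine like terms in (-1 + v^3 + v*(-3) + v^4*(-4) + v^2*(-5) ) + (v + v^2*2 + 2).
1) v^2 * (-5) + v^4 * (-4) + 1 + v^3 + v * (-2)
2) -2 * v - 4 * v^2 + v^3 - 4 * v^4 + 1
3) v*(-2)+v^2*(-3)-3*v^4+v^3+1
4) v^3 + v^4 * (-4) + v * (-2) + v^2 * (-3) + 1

Adding the polynomials and combining like terms:
(-1 + v^3 + v*(-3) + v^4*(-4) + v^2*(-5)) + (v + v^2*2 + 2)
= v^3 + v^4 * (-4) + v * (-2) + v^2 * (-3) + 1
4) v^3 + v^4 * (-4) + v * (-2) + v^2 * (-3) + 1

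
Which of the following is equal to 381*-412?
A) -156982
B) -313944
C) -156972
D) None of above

381 * -412 = -156972
C) -156972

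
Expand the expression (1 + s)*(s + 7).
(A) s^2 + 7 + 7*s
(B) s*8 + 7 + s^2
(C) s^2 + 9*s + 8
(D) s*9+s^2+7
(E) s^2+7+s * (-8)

Expanding (1 + s)*(s + 7):
= s*8 + 7 + s^2
B) s*8 + 7 + s^2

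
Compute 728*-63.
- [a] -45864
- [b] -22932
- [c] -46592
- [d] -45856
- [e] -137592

728 * -63 = -45864
a) -45864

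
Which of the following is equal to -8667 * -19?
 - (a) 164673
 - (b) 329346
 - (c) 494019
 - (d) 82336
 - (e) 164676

-8667 * -19 = 164673
a) 164673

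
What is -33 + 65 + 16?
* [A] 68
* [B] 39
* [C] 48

First: -33 + 65 = 32
Then: 32 + 16 = 48
C) 48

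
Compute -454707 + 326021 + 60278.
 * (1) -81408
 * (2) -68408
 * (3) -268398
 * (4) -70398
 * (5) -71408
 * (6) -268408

First: -454707 + 326021 = -128686
Then: -128686 + 60278 = -68408
2) -68408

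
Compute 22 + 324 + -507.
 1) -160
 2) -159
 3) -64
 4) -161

First: 22 + 324 = 346
Then: 346 + -507 = -161
4) -161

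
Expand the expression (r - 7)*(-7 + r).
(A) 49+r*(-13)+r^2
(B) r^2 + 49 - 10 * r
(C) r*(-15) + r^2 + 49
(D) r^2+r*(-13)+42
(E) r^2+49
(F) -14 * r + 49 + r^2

Expanding (r - 7)*(-7 + r):
= -14 * r + 49 + r^2
F) -14 * r + 49 + r^2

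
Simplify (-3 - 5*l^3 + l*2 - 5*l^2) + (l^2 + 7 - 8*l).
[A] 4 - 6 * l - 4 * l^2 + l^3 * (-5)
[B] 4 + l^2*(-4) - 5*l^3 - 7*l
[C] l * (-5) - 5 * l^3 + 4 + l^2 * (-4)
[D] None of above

Adding the polynomials and combining like terms:
(-3 - 5*l^3 + l*2 - 5*l^2) + (l^2 + 7 - 8*l)
= 4 - 6 * l - 4 * l^2 + l^3 * (-5)
A) 4 - 6 * l - 4 * l^2 + l^3 * (-5)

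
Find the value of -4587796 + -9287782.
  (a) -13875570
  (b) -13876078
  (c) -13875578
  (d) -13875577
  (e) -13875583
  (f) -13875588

-4587796 + -9287782 = -13875578
c) -13875578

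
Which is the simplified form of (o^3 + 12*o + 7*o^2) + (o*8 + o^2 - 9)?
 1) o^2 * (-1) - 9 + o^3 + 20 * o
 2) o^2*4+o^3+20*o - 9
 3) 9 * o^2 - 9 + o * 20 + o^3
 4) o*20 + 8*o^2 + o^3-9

Adding the polynomials and combining like terms:
(o^3 + 12*o + 7*o^2) + (o*8 + o^2 - 9)
= o*20 + 8*o^2 + o^3-9
4) o*20 + 8*o^2 + o^3-9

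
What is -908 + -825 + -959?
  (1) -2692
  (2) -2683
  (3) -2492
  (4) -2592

First: -908 + -825 = -1733
Then: -1733 + -959 = -2692
1) -2692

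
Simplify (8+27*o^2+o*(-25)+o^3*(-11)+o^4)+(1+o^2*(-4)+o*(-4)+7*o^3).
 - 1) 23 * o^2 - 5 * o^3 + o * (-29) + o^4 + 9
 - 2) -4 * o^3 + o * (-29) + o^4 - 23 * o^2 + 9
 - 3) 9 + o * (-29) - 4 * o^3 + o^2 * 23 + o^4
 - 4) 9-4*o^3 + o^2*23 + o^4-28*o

Adding the polynomials and combining like terms:
(8 + 27*o^2 + o*(-25) + o^3*(-11) + o^4) + (1 + o^2*(-4) + o*(-4) + 7*o^3)
= 9 + o * (-29) - 4 * o^3 + o^2 * 23 + o^4
3) 9 + o * (-29) - 4 * o^3 + o^2 * 23 + o^4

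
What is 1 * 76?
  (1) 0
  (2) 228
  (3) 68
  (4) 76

1 * 76 = 76
4) 76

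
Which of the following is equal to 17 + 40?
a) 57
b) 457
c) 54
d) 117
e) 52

17 + 40 = 57
a) 57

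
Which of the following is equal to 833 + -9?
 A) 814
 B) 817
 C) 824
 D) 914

833 + -9 = 824
C) 824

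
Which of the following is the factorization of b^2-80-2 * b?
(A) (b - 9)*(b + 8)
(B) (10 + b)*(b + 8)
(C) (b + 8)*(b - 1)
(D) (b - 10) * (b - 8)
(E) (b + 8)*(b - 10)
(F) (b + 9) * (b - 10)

We need to factor b^2-80-2 * b.
The factored form is (b + 8)*(b - 10).
E) (b + 8)*(b - 10)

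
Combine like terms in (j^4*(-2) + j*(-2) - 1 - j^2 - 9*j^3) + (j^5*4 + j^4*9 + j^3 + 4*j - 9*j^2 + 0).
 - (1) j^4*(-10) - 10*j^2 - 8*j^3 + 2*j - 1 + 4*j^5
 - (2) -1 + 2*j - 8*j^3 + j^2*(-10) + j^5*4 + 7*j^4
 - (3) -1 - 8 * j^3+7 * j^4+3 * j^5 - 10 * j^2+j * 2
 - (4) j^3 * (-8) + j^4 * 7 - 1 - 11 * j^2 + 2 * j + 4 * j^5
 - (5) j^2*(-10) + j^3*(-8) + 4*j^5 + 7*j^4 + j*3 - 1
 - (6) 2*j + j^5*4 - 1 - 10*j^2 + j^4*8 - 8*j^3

Adding the polynomials and combining like terms:
(j^4*(-2) + j*(-2) - 1 - j^2 - 9*j^3) + (j^5*4 + j^4*9 + j^3 + 4*j - 9*j^2 + 0)
= -1 + 2*j - 8*j^3 + j^2*(-10) + j^5*4 + 7*j^4
2) -1 + 2*j - 8*j^3 + j^2*(-10) + j^5*4 + 7*j^4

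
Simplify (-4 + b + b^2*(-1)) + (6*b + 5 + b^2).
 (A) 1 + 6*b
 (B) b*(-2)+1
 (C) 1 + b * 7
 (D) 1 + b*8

Adding the polynomials and combining like terms:
(-4 + b + b^2*(-1)) + (6*b + 5 + b^2)
= 1 + b * 7
C) 1 + b * 7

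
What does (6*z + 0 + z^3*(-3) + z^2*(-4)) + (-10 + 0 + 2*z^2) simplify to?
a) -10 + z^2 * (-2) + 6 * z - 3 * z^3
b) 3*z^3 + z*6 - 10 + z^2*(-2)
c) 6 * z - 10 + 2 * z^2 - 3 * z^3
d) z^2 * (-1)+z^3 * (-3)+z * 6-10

Adding the polynomials and combining like terms:
(6*z + 0 + z^3*(-3) + z^2*(-4)) + (-10 + 0 + 2*z^2)
= -10 + z^2 * (-2) + 6 * z - 3 * z^3
a) -10 + z^2 * (-2) + 6 * z - 3 * z^3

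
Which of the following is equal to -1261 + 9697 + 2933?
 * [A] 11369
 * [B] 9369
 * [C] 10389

First: -1261 + 9697 = 8436
Then: 8436 + 2933 = 11369
A) 11369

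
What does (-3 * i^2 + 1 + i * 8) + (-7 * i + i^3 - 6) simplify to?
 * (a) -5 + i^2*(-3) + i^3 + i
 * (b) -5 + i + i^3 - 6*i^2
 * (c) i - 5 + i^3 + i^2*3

Adding the polynomials and combining like terms:
(-3*i^2 + 1 + i*8) + (-7*i + i^3 - 6)
= -5 + i^2*(-3) + i^3 + i
a) -5 + i^2*(-3) + i^3 + i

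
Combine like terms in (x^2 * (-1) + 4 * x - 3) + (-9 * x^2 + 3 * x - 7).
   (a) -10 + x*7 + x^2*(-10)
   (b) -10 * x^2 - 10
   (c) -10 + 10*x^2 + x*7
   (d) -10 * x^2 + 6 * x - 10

Adding the polynomials and combining like terms:
(x^2*(-1) + 4*x - 3) + (-9*x^2 + 3*x - 7)
= -10 + x*7 + x^2*(-10)
a) -10 + x*7 + x^2*(-10)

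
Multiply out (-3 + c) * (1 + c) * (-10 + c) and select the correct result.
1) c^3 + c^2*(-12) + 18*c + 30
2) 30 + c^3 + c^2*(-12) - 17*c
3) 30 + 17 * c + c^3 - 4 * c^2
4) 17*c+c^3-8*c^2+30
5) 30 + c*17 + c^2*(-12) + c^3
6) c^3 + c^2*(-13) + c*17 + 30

Expanding (-3 + c) * (1 + c) * (-10 + c):
= 30 + c*17 + c^2*(-12) + c^3
5) 30 + c*17 + c^2*(-12) + c^3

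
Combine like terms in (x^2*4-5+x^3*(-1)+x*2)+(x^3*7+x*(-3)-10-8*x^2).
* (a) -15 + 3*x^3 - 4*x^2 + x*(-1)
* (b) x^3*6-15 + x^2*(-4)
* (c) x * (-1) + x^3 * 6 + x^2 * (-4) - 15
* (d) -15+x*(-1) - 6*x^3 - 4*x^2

Adding the polynomials and combining like terms:
(x^2*4 - 5 + x^3*(-1) + x*2) + (x^3*7 + x*(-3) - 10 - 8*x^2)
= x * (-1) + x^3 * 6 + x^2 * (-4) - 15
c) x * (-1) + x^3 * 6 + x^2 * (-4) - 15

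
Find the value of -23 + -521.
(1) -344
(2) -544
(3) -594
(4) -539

-23 + -521 = -544
2) -544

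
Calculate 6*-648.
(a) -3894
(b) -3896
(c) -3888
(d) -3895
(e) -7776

6 * -648 = -3888
c) -3888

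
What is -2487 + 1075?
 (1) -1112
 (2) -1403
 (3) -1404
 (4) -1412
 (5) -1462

-2487 + 1075 = -1412
4) -1412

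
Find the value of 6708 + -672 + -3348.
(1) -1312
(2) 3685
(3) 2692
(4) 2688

First: 6708 + -672 = 6036
Then: 6036 + -3348 = 2688
4) 2688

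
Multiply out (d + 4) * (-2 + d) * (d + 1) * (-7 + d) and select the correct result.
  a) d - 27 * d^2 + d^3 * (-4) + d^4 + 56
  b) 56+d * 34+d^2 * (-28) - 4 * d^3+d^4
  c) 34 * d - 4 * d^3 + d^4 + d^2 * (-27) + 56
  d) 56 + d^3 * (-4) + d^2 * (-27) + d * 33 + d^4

Expanding (d + 4) * (-2 + d) * (d + 1) * (-7 + d):
= 34 * d - 4 * d^3 + d^4 + d^2 * (-27) + 56
c) 34 * d - 4 * d^3 + d^4 + d^2 * (-27) + 56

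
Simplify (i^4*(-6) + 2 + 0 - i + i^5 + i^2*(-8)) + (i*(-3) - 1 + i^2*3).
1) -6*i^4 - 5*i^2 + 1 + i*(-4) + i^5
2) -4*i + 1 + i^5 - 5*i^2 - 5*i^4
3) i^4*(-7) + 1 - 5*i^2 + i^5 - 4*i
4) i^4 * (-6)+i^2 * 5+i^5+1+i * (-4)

Adding the polynomials and combining like terms:
(i^4*(-6) + 2 + 0 - i + i^5 + i^2*(-8)) + (i*(-3) - 1 + i^2*3)
= -6*i^4 - 5*i^2 + 1 + i*(-4) + i^5
1) -6*i^4 - 5*i^2 + 1 + i*(-4) + i^5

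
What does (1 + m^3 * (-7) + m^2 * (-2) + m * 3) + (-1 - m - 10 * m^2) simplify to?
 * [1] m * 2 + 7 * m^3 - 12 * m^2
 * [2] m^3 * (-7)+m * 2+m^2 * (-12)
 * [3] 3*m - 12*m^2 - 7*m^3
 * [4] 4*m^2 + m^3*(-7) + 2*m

Adding the polynomials and combining like terms:
(1 + m^3*(-7) + m^2*(-2) + m*3) + (-1 - m - 10*m^2)
= m^3 * (-7)+m * 2+m^2 * (-12)
2) m^3 * (-7)+m * 2+m^2 * (-12)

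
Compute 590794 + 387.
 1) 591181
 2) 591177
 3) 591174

590794 + 387 = 591181
1) 591181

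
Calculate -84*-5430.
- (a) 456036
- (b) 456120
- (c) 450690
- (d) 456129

-84 * -5430 = 456120
b) 456120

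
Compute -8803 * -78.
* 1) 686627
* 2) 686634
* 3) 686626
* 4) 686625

-8803 * -78 = 686634
2) 686634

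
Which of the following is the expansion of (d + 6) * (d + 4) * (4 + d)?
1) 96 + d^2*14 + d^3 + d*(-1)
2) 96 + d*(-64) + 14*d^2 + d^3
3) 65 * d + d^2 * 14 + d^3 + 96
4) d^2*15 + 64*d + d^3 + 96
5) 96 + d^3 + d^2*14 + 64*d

Expanding (d + 6) * (d + 4) * (4 + d):
= 96 + d^3 + d^2*14 + 64*d
5) 96 + d^3 + d^2*14 + 64*d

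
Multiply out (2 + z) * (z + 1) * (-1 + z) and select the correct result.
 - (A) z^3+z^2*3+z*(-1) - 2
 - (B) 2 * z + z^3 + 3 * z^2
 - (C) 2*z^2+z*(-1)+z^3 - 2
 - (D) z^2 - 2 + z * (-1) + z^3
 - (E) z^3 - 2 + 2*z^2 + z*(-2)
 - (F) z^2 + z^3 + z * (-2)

Expanding (2 + z) * (z + 1) * (-1 + z):
= 2*z^2+z*(-1)+z^3 - 2
C) 2*z^2+z*(-1)+z^3 - 2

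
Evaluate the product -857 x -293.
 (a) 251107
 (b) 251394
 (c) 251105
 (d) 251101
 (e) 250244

-857 * -293 = 251101
d) 251101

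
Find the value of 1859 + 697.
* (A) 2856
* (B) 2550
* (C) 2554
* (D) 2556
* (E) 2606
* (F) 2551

1859 + 697 = 2556
D) 2556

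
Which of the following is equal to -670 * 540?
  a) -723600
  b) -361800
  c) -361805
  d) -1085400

-670 * 540 = -361800
b) -361800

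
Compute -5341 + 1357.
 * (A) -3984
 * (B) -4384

-5341 + 1357 = -3984
A) -3984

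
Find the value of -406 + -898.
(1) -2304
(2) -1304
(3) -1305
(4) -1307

-406 + -898 = -1304
2) -1304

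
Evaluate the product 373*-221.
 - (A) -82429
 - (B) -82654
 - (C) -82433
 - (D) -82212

373 * -221 = -82433
C) -82433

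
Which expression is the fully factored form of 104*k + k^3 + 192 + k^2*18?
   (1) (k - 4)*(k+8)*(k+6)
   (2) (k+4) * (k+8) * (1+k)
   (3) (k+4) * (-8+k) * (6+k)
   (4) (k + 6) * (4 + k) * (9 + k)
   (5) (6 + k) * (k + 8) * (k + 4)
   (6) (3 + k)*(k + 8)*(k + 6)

We need to factor 104*k + k^3 + 192 + k^2*18.
The factored form is (6 + k) * (k + 8) * (k + 4).
5) (6 + k) * (k + 8) * (k + 4)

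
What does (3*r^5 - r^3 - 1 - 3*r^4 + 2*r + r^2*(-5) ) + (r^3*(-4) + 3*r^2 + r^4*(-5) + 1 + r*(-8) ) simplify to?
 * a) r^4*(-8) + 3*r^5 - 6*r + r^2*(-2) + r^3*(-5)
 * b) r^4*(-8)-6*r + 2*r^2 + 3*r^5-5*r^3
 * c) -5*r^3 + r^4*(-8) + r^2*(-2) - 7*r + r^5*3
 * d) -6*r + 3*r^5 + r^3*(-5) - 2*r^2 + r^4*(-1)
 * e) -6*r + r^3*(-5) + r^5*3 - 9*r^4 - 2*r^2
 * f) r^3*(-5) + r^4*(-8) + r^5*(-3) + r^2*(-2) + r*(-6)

Adding the polynomials and combining like terms:
(3*r^5 - r^3 - 1 - 3*r^4 + 2*r + r^2*(-5)) + (r^3*(-4) + 3*r^2 + r^4*(-5) + 1 + r*(-8))
= r^4*(-8) + 3*r^5 - 6*r + r^2*(-2) + r^3*(-5)
a) r^4*(-8) + 3*r^5 - 6*r + r^2*(-2) + r^3*(-5)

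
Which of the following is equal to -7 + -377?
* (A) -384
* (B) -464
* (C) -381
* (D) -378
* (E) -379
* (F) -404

-7 + -377 = -384
A) -384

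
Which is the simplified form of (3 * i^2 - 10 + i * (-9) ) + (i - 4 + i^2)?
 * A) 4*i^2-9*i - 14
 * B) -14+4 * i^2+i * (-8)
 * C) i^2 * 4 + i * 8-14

Adding the polynomials and combining like terms:
(3*i^2 - 10 + i*(-9)) + (i - 4 + i^2)
= -14+4 * i^2+i * (-8)
B) -14+4 * i^2+i * (-8)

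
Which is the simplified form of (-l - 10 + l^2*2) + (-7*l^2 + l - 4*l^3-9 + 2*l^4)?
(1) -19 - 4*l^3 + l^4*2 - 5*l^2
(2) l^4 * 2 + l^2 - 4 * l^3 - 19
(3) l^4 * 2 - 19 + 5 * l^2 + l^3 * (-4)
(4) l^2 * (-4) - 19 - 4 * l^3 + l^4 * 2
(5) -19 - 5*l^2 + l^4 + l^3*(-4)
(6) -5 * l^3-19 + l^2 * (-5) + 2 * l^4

Adding the polynomials and combining like terms:
(-l - 10 + l^2*2) + (-7*l^2 + l - 4*l^3 - 9 + 2*l^4)
= -19 - 4*l^3 + l^4*2 - 5*l^2
1) -19 - 4*l^3 + l^4*2 - 5*l^2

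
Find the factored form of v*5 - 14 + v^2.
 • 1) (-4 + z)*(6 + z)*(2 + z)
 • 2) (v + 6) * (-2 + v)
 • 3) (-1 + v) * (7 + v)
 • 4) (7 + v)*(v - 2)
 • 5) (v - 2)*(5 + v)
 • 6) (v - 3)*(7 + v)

We need to factor v*5 - 14 + v^2.
The factored form is (7 + v)*(v - 2).
4) (7 + v)*(v - 2)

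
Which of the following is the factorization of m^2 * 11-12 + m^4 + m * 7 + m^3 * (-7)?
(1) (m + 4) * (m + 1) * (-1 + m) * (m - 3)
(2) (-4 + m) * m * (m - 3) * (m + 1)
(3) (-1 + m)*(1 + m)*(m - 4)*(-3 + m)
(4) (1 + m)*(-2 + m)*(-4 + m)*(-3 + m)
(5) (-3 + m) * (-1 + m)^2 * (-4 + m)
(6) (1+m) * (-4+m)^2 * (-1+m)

We need to factor m^2 * 11-12 + m^4 + m * 7 + m^3 * (-7).
The factored form is (-1 + m)*(1 + m)*(m - 4)*(-3 + m).
3) (-1 + m)*(1 + m)*(m - 4)*(-3 + m)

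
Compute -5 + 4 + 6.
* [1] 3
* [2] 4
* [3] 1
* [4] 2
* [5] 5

First: -5 + 4 = -1
Then: -1 + 6 = 5
5) 5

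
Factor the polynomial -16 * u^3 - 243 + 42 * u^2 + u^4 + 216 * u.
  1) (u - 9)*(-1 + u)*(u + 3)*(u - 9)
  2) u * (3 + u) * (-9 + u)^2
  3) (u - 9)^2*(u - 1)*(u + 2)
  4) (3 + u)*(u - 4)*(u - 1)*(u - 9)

We need to factor -16 * u^3 - 243 + 42 * u^2 + u^4 + 216 * u.
The factored form is (u - 9)*(-1 + u)*(u + 3)*(u - 9).
1) (u - 9)*(-1 + u)*(u + 3)*(u - 9)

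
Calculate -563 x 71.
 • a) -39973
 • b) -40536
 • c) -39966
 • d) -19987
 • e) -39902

-563 * 71 = -39973
a) -39973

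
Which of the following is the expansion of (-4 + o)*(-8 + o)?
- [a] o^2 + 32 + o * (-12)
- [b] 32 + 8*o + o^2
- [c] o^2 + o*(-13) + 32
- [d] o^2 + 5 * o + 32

Expanding (-4 + o)*(-8 + o):
= o^2 + 32 + o * (-12)
a) o^2 + 32 + o * (-12)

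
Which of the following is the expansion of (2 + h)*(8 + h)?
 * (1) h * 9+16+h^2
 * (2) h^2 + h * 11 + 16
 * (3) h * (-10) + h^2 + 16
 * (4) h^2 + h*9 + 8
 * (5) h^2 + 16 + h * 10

Expanding (2 + h)*(8 + h):
= h^2 + 16 + h * 10
5) h^2 + 16 + h * 10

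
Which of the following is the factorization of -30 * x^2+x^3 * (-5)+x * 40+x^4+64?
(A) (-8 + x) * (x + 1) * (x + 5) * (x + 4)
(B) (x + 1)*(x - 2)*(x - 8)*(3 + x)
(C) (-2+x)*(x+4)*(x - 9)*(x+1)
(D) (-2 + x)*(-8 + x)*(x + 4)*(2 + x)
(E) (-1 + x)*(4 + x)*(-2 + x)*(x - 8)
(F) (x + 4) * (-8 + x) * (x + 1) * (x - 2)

We need to factor -30 * x^2+x^3 * (-5)+x * 40+x^4+64.
The factored form is (x + 4) * (-8 + x) * (x + 1) * (x - 2).
F) (x + 4) * (-8 + x) * (x + 1) * (x - 2)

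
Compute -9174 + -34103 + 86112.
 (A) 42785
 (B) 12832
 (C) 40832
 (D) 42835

First: -9174 + -34103 = -43277
Then: -43277 + 86112 = 42835
D) 42835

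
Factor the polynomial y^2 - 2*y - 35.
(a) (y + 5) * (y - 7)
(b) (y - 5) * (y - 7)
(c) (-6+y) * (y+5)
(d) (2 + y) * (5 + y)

We need to factor y^2 - 2*y - 35.
The factored form is (y + 5) * (y - 7).
a) (y + 5) * (y - 7)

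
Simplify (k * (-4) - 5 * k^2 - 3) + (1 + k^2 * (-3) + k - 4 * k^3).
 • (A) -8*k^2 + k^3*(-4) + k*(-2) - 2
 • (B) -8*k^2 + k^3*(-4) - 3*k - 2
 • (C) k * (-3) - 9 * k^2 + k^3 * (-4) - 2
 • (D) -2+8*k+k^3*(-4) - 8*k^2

Adding the polynomials and combining like terms:
(k*(-4) - 5*k^2 - 3) + (1 + k^2*(-3) + k - 4*k^3)
= -8*k^2 + k^3*(-4) - 3*k - 2
B) -8*k^2 + k^3*(-4) - 3*k - 2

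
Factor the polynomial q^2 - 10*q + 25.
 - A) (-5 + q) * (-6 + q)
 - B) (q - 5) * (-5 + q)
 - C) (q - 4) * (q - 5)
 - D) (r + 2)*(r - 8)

We need to factor q^2 - 10*q + 25.
The factored form is (q - 5) * (-5 + q).
B) (q - 5) * (-5 + q)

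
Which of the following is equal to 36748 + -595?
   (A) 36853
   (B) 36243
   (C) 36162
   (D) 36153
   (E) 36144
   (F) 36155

36748 + -595 = 36153
D) 36153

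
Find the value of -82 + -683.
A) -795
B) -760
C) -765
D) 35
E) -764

-82 + -683 = -765
C) -765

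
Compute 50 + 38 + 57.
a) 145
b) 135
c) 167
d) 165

First: 50 + 38 = 88
Then: 88 + 57 = 145
a) 145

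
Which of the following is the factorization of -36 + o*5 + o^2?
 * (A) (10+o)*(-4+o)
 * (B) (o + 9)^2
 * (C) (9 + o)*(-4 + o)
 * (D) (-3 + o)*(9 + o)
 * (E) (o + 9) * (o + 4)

We need to factor -36 + o*5 + o^2.
The factored form is (9 + o)*(-4 + o).
C) (9 + o)*(-4 + o)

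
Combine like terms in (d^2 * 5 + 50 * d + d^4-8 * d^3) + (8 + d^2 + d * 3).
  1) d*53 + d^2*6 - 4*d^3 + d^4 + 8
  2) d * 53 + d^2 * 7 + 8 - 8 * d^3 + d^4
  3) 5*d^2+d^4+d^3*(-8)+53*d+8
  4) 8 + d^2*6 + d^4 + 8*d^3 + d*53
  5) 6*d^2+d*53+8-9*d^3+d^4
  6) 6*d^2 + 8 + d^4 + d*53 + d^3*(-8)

Adding the polynomials and combining like terms:
(d^2*5 + 50*d + d^4 - 8*d^3) + (8 + d^2 + d*3)
= 6*d^2 + 8 + d^4 + d*53 + d^3*(-8)
6) 6*d^2 + 8 + d^4 + d*53 + d^3*(-8)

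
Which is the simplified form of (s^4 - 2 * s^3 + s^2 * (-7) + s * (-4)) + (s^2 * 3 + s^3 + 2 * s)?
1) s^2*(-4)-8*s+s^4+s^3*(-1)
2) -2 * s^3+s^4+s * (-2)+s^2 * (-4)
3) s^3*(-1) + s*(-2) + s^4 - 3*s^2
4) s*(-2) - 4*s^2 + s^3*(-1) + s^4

Adding the polynomials and combining like terms:
(s^4 - 2*s^3 + s^2*(-7) + s*(-4)) + (s^2*3 + s^3 + 2*s)
= s*(-2) - 4*s^2 + s^3*(-1) + s^4
4) s*(-2) - 4*s^2 + s^3*(-1) + s^4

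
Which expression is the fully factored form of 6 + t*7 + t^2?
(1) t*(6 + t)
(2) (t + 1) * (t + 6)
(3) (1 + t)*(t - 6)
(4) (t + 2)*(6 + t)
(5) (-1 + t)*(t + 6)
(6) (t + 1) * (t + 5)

We need to factor 6 + t*7 + t^2.
The factored form is (t + 1) * (t + 6).
2) (t + 1) * (t + 6)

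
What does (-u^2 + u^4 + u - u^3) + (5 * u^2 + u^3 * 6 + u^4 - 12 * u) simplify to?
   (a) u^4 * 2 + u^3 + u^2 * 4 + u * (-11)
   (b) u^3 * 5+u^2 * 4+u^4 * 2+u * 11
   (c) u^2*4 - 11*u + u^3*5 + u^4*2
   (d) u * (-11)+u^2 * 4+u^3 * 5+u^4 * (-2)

Adding the polynomials and combining like terms:
(-u^2 + u^4 + u - u^3) + (5*u^2 + u^3*6 + u^4 - 12*u)
= u^2*4 - 11*u + u^3*5 + u^4*2
c) u^2*4 - 11*u + u^3*5 + u^4*2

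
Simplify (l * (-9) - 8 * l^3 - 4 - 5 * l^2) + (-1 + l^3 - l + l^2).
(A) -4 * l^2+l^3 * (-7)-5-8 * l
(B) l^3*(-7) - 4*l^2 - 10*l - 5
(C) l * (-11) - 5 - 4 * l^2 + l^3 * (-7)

Adding the polynomials and combining like terms:
(l*(-9) - 8*l^3 - 4 - 5*l^2) + (-1 + l^3 - l + l^2)
= l^3*(-7) - 4*l^2 - 10*l - 5
B) l^3*(-7) - 4*l^2 - 10*l - 5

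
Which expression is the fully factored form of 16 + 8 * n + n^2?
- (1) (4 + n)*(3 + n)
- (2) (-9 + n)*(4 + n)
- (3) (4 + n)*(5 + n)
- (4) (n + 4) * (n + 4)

We need to factor 16 + 8 * n + n^2.
The factored form is (n + 4) * (n + 4).
4) (n + 4) * (n + 4)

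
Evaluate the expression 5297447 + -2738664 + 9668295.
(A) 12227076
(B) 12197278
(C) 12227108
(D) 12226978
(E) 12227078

First: 5297447 + -2738664 = 2558783
Then: 2558783 + 9668295 = 12227078
E) 12227078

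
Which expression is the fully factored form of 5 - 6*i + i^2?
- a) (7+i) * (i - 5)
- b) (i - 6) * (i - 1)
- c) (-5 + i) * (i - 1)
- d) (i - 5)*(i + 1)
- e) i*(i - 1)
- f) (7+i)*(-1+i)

We need to factor 5 - 6*i + i^2.
The factored form is (-5 + i) * (i - 1).
c) (-5 + i) * (i - 1)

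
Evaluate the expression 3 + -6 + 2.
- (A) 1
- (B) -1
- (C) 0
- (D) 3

First: 3 + -6 = -3
Then: -3 + 2 = -1
B) -1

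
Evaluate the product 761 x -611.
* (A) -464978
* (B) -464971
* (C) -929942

761 * -611 = -464971
B) -464971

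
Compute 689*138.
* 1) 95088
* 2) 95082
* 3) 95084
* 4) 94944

689 * 138 = 95082
2) 95082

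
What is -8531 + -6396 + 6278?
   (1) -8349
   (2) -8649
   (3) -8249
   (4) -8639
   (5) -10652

First: -8531 + -6396 = -14927
Then: -14927 + 6278 = -8649
2) -8649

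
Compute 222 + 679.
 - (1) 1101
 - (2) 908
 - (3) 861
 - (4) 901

222 + 679 = 901
4) 901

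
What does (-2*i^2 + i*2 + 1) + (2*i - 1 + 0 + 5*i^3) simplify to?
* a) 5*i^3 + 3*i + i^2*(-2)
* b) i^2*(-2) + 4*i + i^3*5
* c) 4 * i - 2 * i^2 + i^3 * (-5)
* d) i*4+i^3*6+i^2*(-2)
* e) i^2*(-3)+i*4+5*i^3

Adding the polynomials and combining like terms:
(-2*i^2 + i*2 + 1) + (2*i - 1 + 0 + 5*i^3)
= i^2*(-2) + 4*i + i^3*5
b) i^2*(-2) + 4*i + i^3*5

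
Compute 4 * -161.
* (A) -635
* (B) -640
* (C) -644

4 * -161 = -644
C) -644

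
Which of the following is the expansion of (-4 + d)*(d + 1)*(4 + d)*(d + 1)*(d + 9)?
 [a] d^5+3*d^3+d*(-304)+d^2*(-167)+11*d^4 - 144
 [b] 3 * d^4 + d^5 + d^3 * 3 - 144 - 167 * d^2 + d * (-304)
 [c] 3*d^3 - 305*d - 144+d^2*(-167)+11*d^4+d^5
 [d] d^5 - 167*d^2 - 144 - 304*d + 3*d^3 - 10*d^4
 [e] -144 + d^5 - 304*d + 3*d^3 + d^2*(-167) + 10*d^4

Expanding (-4 + d)*(d + 1)*(4 + d)*(d + 1)*(d + 9):
= d^5+3*d^3+d*(-304)+d^2*(-167)+11*d^4 - 144
a) d^5+3*d^3+d*(-304)+d^2*(-167)+11*d^4 - 144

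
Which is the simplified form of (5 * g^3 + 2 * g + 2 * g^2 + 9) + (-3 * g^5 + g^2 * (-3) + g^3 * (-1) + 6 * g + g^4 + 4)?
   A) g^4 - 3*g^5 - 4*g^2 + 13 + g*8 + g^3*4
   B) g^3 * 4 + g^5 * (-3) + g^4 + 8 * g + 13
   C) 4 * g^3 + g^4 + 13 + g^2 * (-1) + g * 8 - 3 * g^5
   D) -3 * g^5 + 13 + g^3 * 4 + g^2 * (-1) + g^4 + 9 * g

Adding the polynomials and combining like terms:
(5*g^3 + 2*g + 2*g^2 + 9) + (-3*g^5 + g^2*(-3) + g^3*(-1) + 6*g + g^4 + 4)
= 4 * g^3 + g^4 + 13 + g^2 * (-1) + g * 8 - 3 * g^5
C) 4 * g^3 + g^4 + 13 + g^2 * (-1) + g * 8 - 3 * g^5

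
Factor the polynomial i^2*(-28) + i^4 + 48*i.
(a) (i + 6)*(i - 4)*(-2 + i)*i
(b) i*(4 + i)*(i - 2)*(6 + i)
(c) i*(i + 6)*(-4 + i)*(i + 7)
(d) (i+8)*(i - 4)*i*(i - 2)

We need to factor i^2*(-28) + i^4 + 48*i.
The factored form is (i + 6)*(i - 4)*(-2 + i)*i.
a) (i + 6)*(i - 4)*(-2 + i)*i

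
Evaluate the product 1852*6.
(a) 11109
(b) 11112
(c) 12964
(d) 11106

1852 * 6 = 11112
b) 11112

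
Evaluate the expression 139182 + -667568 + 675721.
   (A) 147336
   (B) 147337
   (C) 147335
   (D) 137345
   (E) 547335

First: 139182 + -667568 = -528386
Then: -528386 + 675721 = 147335
C) 147335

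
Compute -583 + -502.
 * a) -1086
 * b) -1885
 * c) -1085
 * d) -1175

-583 + -502 = -1085
c) -1085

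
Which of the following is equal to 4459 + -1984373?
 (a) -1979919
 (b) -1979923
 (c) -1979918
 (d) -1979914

4459 + -1984373 = -1979914
d) -1979914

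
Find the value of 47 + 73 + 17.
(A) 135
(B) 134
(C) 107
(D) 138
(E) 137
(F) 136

First: 47 + 73 = 120
Then: 120 + 17 = 137
E) 137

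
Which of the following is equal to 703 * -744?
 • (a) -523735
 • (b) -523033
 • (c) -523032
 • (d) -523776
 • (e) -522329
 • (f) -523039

703 * -744 = -523032
c) -523032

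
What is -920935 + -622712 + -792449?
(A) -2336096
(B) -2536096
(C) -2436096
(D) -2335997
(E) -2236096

First: -920935 + -622712 = -1543647
Then: -1543647 + -792449 = -2336096
A) -2336096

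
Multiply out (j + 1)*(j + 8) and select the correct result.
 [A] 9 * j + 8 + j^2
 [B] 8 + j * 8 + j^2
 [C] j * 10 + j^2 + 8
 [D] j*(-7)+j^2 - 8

Expanding (j + 1)*(j + 8):
= 9 * j + 8 + j^2
A) 9 * j + 8 + j^2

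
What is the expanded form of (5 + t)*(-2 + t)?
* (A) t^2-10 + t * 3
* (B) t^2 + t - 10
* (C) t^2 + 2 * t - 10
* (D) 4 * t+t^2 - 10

Expanding (5 + t)*(-2 + t):
= t^2-10 + t * 3
A) t^2-10 + t * 3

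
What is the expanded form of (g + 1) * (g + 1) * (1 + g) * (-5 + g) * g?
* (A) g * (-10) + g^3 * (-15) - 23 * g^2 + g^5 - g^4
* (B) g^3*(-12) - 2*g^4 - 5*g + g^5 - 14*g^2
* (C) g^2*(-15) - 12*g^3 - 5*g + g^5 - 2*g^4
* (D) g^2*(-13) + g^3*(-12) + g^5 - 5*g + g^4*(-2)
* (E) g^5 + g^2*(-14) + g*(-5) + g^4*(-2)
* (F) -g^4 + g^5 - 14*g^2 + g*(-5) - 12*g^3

Expanding (g + 1) * (g + 1) * (1 + g) * (-5 + g) * g:
= g^3*(-12) - 2*g^4 - 5*g + g^5 - 14*g^2
B) g^3*(-12) - 2*g^4 - 5*g + g^5 - 14*g^2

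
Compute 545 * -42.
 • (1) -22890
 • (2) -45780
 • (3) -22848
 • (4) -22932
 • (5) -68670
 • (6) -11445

545 * -42 = -22890
1) -22890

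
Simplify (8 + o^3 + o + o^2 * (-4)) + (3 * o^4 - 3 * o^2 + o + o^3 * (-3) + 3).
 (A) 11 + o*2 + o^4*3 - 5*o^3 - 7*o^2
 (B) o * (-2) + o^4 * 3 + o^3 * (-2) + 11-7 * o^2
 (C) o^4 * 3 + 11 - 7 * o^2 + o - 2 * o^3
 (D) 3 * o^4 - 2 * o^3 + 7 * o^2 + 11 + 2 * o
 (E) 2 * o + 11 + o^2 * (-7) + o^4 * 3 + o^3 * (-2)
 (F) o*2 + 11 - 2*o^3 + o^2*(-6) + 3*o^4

Adding the polynomials and combining like terms:
(8 + o^3 + o + o^2*(-4)) + (3*o^4 - 3*o^2 + o + o^3*(-3) + 3)
= 2 * o + 11 + o^2 * (-7) + o^4 * 3 + o^3 * (-2)
E) 2 * o + 11 + o^2 * (-7) + o^4 * 3 + o^3 * (-2)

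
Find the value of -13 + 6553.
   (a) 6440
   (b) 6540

-13 + 6553 = 6540
b) 6540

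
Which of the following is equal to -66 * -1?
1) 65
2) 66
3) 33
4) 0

-66 * -1 = 66
2) 66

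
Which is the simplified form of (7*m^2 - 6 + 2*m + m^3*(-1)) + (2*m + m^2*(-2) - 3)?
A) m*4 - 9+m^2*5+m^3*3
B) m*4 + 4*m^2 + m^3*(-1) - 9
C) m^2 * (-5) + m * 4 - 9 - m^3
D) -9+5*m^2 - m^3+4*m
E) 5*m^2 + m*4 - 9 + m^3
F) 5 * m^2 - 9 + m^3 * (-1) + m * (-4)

Adding the polynomials and combining like terms:
(7*m^2 - 6 + 2*m + m^3*(-1)) + (2*m + m^2*(-2) - 3)
= -9+5*m^2 - m^3+4*m
D) -9+5*m^2 - m^3+4*m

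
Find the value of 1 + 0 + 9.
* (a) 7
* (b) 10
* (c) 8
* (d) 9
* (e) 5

First: 1 + 0 = 1
Then: 1 + 9 = 10
b) 10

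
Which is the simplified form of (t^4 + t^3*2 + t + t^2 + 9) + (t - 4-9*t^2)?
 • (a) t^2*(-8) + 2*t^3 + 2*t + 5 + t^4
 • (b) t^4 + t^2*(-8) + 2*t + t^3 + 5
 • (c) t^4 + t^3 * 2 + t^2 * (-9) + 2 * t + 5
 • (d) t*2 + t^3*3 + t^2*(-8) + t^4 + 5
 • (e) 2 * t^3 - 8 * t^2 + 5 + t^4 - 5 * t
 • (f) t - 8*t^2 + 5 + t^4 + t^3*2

Adding the polynomials and combining like terms:
(t^4 + t^3*2 + t + t^2 + 9) + (t - 4 - 9*t^2)
= t^2*(-8) + 2*t^3 + 2*t + 5 + t^4
a) t^2*(-8) + 2*t^3 + 2*t + 5 + t^4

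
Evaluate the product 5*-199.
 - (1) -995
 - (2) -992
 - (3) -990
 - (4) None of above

5 * -199 = -995
1) -995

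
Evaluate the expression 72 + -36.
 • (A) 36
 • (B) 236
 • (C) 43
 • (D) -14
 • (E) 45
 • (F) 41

72 + -36 = 36
A) 36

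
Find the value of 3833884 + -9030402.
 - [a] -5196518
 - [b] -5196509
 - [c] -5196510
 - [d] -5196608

3833884 + -9030402 = -5196518
a) -5196518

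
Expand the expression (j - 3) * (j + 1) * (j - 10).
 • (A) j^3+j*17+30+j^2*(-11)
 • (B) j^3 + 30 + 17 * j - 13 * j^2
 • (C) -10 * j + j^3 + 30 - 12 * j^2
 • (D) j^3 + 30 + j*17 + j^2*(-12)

Expanding (j - 3) * (j + 1) * (j - 10):
= j^3 + 30 + j*17 + j^2*(-12)
D) j^3 + 30 + j*17 + j^2*(-12)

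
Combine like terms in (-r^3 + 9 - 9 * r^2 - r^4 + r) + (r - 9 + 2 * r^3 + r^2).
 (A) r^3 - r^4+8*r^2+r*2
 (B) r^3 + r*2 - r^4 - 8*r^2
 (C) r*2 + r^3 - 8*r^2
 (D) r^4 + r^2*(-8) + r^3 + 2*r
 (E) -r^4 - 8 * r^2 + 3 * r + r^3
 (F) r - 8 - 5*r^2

Adding the polynomials and combining like terms:
(-r^3 + 9 - 9*r^2 - r^4 + r) + (r - 9 + 2*r^3 + r^2)
= r^3 + r*2 - r^4 - 8*r^2
B) r^3 + r*2 - r^4 - 8*r^2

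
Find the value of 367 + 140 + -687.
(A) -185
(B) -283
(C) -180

First: 367 + 140 = 507
Then: 507 + -687 = -180
C) -180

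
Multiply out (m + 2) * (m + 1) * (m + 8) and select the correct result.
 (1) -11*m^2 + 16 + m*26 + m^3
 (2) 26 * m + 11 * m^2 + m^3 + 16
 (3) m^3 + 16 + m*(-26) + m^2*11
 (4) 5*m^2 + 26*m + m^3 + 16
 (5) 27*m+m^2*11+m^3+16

Expanding (m + 2) * (m + 1) * (m + 8):
= 26 * m + 11 * m^2 + m^3 + 16
2) 26 * m + 11 * m^2 + m^3 + 16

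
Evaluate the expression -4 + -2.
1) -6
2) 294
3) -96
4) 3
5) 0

-4 + -2 = -6
1) -6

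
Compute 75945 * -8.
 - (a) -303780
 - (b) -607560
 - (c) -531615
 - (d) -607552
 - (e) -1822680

75945 * -8 = -607560
b) -607560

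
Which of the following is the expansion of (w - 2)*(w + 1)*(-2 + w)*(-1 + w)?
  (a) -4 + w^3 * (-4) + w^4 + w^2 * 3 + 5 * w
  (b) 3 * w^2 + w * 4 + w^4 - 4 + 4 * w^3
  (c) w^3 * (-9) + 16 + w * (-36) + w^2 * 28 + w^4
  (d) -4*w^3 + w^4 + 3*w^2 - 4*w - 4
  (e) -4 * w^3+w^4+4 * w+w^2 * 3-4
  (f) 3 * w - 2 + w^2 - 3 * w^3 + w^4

Expanding (w - 2)*(w + 1)*(-2 + w)*(-1 + w):
= -4 * w^3+w^4+4 * w+w^2 * 3-4
e) -4 * w^3+w^4+4 * w+w^2 * 3-4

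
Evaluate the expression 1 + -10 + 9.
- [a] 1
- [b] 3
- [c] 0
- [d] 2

First: 1 + -10 = -9
Then: -9 + 9 = 0
c) 0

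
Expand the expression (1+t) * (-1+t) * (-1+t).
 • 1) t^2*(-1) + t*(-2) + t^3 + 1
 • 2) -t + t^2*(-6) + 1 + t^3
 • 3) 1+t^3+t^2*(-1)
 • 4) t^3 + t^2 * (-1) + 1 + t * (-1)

Expanding (1+t) * (-1+t) * (-1+t):
= t^3 + t^2 * (-1) + 1 + t * (-1)
4) t^3 + t^2 * (-1) + 1 + t * (-1)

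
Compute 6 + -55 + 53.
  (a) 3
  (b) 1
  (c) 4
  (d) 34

First: 6 + -55 = -49
Then: -49 + 53 = 4
c) 4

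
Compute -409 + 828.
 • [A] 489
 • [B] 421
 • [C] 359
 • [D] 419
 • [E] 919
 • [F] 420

-409 + 828 = 419
D) 419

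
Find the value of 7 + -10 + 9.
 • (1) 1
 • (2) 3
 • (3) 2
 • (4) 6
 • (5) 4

First: 7 + -10 = -3
Then: -3 + 9 = 6
4) 6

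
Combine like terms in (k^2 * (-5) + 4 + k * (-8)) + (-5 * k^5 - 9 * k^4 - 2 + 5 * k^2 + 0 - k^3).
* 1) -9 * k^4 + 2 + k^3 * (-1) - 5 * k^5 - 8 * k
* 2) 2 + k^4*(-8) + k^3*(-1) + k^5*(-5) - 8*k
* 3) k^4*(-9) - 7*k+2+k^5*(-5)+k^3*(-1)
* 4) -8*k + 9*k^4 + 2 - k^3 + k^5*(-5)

Adding the polynomials and combining like terms:
(k^2*(-5) + 4 + k*(-8)) + (-5*k^5 - 9*k^4 - 2 + 5*k^2 + 0 - k^3)
= -9 * k^4 + 2 + k^3 * (-1) - 5 * k^5 - 8 * k
1) -9 * k^4 + 2 + k^3 * (-1) - 5 * k^5 - 8 * k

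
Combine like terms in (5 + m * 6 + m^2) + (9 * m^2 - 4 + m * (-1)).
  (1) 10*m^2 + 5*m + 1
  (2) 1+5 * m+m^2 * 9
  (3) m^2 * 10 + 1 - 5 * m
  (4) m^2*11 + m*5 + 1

Adding the polynomials and combining like terms:
(5 + m*6 + m^2) + (9*m^2 - 4 + m*(-1))
= 10*m^2 + 5*m + 1
1) 10*m^2 + 5*m + 1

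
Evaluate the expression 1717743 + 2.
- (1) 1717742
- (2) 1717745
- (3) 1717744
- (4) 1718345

1717743 + 2 = 1717745
2) 1717745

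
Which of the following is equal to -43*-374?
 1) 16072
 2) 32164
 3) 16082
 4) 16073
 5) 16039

-43 * -374 = 16082
3) 16082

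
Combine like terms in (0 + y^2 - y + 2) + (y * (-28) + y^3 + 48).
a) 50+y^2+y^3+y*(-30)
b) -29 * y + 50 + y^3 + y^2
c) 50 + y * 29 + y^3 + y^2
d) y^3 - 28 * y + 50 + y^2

Adding the polynomials and combining like terms:
(0 + y^2 - y + 2) + (y*(-28) + y^3 + 48)
= -29 * y + 50 + y^3 + y^2
b) -29 * y + 50 + y^3 + y^2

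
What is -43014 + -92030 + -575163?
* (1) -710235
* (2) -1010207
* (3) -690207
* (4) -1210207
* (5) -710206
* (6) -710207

First: -43014 + -92030 = -135044
Then: -135044 + -575163 = -710207
6) -710207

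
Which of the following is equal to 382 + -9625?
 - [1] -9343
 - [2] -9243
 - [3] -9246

382 + -9625 = -9243
2) -9243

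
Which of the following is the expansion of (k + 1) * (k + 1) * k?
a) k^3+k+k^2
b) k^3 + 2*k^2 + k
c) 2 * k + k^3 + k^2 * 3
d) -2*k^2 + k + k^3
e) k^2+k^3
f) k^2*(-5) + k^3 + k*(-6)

Expanding (k + 1) * (k + 1) * k:
= k^3 + 2*k^2 + k
b) k^3 + 2*k^2 + k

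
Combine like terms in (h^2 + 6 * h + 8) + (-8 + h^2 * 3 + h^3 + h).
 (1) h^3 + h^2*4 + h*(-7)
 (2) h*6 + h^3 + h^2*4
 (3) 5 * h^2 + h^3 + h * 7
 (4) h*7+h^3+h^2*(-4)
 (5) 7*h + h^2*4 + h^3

Adding the polynomials and combining like terms:
(h^2 + 6*h + 8) + (-8 + h^2*3 + h^3 + h)
= 7*h + h^2*4 + h^3
5) 7*h + h^2*4 + h^3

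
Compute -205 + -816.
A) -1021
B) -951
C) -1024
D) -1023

-205 + -816 = -1021
A) -1021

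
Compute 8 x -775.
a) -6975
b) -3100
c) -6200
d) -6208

8 * -775 = -6200
c) -6200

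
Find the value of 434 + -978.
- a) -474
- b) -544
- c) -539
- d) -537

434 + -978 = -544
b) -544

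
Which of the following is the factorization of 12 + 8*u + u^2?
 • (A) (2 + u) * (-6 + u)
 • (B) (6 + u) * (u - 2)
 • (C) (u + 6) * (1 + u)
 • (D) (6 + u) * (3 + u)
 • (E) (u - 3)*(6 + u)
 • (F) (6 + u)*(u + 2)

We need to factor 12 + 8*u + u^2.
The factored form is (6 + u)*(u + 2).
F) (6 + u)*(u + 2)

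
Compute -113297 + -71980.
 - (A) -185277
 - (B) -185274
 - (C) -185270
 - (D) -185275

-113297 + -71980 = -185277
A) -185277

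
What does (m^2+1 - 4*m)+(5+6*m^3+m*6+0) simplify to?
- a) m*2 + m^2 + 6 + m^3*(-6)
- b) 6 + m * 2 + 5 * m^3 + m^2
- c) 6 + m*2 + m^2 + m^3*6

Adding the polynomials and combining like terms:
(m^2 + 1 - 4*m) + (5 + 6*m^3 + m*6 + 0)
= 6 + m*2 + m^2 + m^3*6
c) 6 + m*2 + m^2 + m^3*6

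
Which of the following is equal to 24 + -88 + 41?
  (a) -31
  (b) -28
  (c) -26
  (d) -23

First: 24 + -88 = -64
Then: -64 + 41 = -23
d) -23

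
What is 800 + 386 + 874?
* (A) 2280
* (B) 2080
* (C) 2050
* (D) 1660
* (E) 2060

First: 800 + 386 = 1186
Then: 1186 + 874 = 2060
E) 2060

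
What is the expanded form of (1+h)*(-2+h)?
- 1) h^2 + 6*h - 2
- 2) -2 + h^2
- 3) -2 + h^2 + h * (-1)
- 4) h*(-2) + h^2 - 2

Expanding (1+h)*(-2+h):
= -2 + h^2 + h * (-1)
3) -2 + h^2 + h * (-1)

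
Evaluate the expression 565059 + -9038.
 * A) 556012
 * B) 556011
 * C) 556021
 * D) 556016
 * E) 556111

565059 + -9038 = 556021
C) 556021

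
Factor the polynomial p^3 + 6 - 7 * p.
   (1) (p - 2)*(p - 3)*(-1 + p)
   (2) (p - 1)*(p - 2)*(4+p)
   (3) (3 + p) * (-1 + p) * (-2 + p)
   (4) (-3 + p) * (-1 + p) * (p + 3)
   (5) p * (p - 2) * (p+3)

We need to factor p^3 + 6 - 7 * p.
The factored form is (3 + p) * (-1 + p) * (-2 + p).
3) (3 + p) * (-1 + p) * (-2 + p)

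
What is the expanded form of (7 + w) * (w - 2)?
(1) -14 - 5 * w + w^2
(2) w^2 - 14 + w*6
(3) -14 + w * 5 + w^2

Expanding (7 + w) * (w - 2):
= -14 + w * 5 + w^2
3) -14 + w * 5 + w^2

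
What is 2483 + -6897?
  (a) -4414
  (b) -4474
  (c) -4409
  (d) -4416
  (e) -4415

2483 + -6897 = -4414
a) -4414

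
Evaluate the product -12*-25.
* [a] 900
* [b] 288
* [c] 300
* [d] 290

-12 * -25 = 300
c) 300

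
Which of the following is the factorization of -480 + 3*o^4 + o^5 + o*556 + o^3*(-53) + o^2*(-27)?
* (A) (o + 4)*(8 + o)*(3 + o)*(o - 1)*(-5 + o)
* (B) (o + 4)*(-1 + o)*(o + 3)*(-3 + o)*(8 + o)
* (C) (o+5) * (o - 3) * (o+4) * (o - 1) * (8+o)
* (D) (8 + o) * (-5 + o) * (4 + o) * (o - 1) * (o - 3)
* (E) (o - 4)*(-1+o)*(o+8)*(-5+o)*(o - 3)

We need to factor -480 + 3*o^4 + o^5 + o*556 + o^3*(-53) + o^2*(-27).
The factored form is (8 + o) * (-5 + o) * (4 + o) * (o - 1) * (o - 3).
D) (8 + o) * (-5 + o) * (4 + o) * (o - 1) * (o - 3)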